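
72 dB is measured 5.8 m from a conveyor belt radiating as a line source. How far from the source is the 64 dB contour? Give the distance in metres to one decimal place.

The 8.0 dB drop corresponds to a distance ratio of 10^(8.0/10) for a line source.
r₂ = 5.8·10^((72−64)/10) = 5.8·10^(8.0/10) = 36.60 m.

36.6 m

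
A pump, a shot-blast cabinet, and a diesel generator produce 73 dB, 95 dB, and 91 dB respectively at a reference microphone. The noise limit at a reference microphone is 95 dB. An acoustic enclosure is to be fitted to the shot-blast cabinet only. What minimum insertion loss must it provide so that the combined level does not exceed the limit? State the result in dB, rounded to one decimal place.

2.3 dB

Fixed contribution from the other sources: Σ 10^(L/10) = 10^(73/10) + 10^(91/10) = 1.279e+09 (91.07 dB).
To meet 95 dB overall, the treated shot-blast cabinet may contribute at most 10^(95/10) − 1.279e+09 = 1.883e+09, i.e. 92.75 dB.
So the shot-blast cabinet must be reduced from 95 to 92.75 dB: IL = 2.25 dB.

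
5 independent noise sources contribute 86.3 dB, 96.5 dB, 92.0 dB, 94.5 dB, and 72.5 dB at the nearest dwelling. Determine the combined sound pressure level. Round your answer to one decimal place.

99.7 dB

For uncorrelated sources the intensities add, so convert each level to linear form, sum, and take 10·log₁₀ of the total.
Σ 10^(L/10) = 10^(86.3/10) + 10^(96.5/10) + 10^(92.0/10) + 10^(94.5/10) + 10^(72.5/10) = 9.314e+09.
L_total = 10·log₁₀(9.314e+09) = 99.69 dB.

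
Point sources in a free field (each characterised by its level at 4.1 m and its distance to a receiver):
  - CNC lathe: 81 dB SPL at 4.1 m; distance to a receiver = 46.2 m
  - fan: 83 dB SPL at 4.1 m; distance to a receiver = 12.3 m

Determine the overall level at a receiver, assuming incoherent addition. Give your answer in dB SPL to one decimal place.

Apply inverse-square spreading to bring every level to the receiver, then sum 10^(L/10).
CNC lathe: 81 − 20·log₁₀(46.2/4.1) = 81 − 21.04 = 59.96 dB SPL.
fan: 83 − 20·log₁₀(12.3/4.1) = 83 − 9.54 = 73.46 dB SPL.
Σ 10^(L/10) = 2.316e+07 → L_total = 10·log₁₀(2.316e+07) = 73.65 dB SPL.

73.6 dB SPL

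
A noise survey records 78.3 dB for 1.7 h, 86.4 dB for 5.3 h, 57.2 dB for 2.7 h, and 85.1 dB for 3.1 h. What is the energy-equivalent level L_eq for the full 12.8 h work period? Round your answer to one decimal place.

84.3 dB

Weight each interval's intensity by its duration and average over T = 12.8 h:
Σ tᵢ·10^(Lᵢ/10) = 1.7·10^(78.3/10) + 5.3·10^(86.4/10) + 2.7·10^(57.2/10) + 3.1·10^(85.1/10) = 3.433e+09.
L_eq = 10·log₁₀(3.433e+09/12.8) = 84.28 dB.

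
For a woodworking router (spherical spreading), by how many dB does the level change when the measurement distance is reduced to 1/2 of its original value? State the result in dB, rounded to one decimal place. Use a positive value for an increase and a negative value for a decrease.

Point-source spreading: ΔL = −20·log₁₀(r₂/r₁).
ΔL = −20·log₁₀(0.5) = +6.02 dB.

+6.0 dB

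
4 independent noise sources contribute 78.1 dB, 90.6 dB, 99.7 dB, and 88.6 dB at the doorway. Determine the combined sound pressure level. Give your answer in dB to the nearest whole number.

Incoherent sources combine by intensity addition: L_total = 10·log₁₀(Σ 10^(L_i/10)).
Σ 10^(L/10) = 10^(78.1/10) + 10^(90.6/10) + 10^(99.7/10) + 10^(88.6/10) = 1.127e+10.
L_total = 10·log₁₀(1.127e+10) = 100.52 dB.

101 dB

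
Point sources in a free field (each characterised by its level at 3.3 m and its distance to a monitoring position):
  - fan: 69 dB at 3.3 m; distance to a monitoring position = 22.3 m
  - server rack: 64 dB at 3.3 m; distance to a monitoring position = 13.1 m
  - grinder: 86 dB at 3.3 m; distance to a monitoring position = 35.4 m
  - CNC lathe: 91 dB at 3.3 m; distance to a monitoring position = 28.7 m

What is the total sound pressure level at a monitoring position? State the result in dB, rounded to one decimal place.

73.1 dB

First find each source's level at the receiver (point-source: −20·log₁₀(r/r_ref)), then combine on an intensity basis.
fan: 69 − 20·log₁₀(22.3/3.3) = 69 − 16.60 = 52.40 dB.
server rack: 64 − 20·log₁₀(13.1/3.3) = 64 − 11.98 = 52.02 dB.
grinder: 86 − 20·log₁₀(35.4/3.3) = 86 − 20.61 = 65.39 dB.
CNC lathe: 91 − 20·log₁₀(28.7/3.3) = 91 − 18.79 = 72.21 dB.
Σ 10^(L/10) = 2.044e+07 → L_total = 10·log₁₀(2.044e+07) = 73.10 dB.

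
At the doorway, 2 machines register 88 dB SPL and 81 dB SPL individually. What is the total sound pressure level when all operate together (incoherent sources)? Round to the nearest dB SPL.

89 dB SPL

For uncorrelated sources the intensities add, so convert each level to linear form, sum, and take 10·log₁₀ of the total.
Σ 10^(L/10) = 10^(88/10) + 10^(81/10) = 7.568e+08.
L_total = 10·log₁₀(7.568e+08) = 88.79 dB SPL.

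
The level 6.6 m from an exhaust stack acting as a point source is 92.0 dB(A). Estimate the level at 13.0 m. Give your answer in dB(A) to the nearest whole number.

86 dB(A)

Point-source attenuation: ΔL = 20·log₁₀(r₂/r₁) = 20·log₁₀(13.0/6.6) = 5.888 dB.
L₂ = 92.0 − 20·log₁₀(13.0/6.6) = 92.0 − 5.888 = 86.11 dB(A).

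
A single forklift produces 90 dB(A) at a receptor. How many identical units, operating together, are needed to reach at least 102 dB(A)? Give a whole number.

N identical sources give L₁ + 10·log₁₀ N, so require 10·log₁₀ N ≥ 102 − 90 = 12.0 dB.
N ≥ 10^(12.0/10) = 15.849, so N = 16.

16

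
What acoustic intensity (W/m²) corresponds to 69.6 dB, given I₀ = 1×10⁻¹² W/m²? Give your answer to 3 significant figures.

9.12e-06 W/m²

L = 10·log₁₀(I/I₀) ⇒ I = I₀·10^(L/10) = 10⁻¹² × 10^6.96.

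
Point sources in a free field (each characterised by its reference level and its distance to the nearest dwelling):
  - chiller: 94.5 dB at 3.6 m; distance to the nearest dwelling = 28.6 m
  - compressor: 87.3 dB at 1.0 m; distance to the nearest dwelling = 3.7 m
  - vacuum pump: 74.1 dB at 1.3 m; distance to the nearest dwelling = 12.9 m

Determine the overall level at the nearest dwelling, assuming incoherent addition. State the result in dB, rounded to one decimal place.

79.3 dB

First find each source's level at the receiver (point-source: −20·log₁₀(r/r_ref)), then combine on an intensity basis.
chiller: 94.5 − 20·log₁₀(28.6/3.6) = 94.5 − 18.00 = 76.50 dB.
compressor: 87.3 − 20·log₁₀(3.7/1.0) = 87.3 − 11.36 = 75.94 dB.
vacuum pump: 74.1 − 20·log₁₀(12.9/1.3) = 74.1 − 19.93 = 54.17 dB.
Σ 10^(L/10) = 8.414e+07 → L_total = 10·log₁₀(8.414e+07) = 79.25 dB.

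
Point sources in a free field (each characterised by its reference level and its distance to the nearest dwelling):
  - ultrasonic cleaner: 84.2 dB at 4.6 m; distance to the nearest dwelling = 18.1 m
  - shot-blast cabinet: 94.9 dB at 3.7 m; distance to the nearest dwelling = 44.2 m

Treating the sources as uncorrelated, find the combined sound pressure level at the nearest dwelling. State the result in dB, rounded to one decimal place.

First find each source's level at the receiver (point-source: −20·log₁₀(r/r_ref)), then combine on an intensity basis.
ultrasonic cleaner: 84.2 − 20·log₁₀(18.1/4.6) = 84.2 − 11.90 = 72.30 dB.
shot-blast cabinet: 94.9 − 20·log₁₀(44.2/3.7) = 94.9 − 21.54 = 73.36 dB.
Σ 10^(L/10) = 3.864e+07 → L_total = 10·log₁₀(3.864e+07) = 75.87 dB.

75.9 dB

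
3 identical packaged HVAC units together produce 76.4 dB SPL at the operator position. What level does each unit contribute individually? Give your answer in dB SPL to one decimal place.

Dividing the total intensity by 3 lowers the level by 10·log₁₀ 3 = 4.771 dB: L₁ = 76.4 − 4.771.

71.6 dB SPL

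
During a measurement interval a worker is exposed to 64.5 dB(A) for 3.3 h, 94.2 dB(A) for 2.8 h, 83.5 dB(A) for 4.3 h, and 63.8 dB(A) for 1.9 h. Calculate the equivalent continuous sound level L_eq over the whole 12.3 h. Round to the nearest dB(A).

88 dB(A)

L_eq = 10·log₁₀[(1/T)·Σ tᵢ·10^(Lᵢ/10)] with T = 12.3 h.
Σ tᵢ·10^(Lᵢ/10) = 3.3·10^(64.5/10) + 2.8·10^(94.2/10) + 4.3·10^(83.5/10) + 1.9·10^(63.8/10) = 8.341e+09.
L_eq = 10·log₁₀(8.341e+09/12.3) = 88.31 dB(A).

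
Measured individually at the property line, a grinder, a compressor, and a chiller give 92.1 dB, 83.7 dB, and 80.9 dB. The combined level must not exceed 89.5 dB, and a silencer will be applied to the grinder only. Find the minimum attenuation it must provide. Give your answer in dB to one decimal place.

4.8 dB

Fixed contribution from the other sources: Σ 10^(L/10) = 10^(83.7/10) + 10^(80.9/10) = 3.574e+08 (85.53 dB).
The limit corresponds to 10^(89.5/10) = 8.913e+08; subtracting the fixed part leaves 5.338e+08 for the grinder, i.e. 87.27 dB.
So the grinder must be reduced from 92.1 to 87.27 dB: IL = 4.83 dB.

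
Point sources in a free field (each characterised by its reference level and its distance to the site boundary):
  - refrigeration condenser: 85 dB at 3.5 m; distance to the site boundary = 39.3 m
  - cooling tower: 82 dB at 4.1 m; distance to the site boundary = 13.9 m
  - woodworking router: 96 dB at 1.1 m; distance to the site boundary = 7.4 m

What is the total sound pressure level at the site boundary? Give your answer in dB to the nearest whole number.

Apply inverse-square spreading to bring every level to the receiver, then sum 10^(L/10).
refrigeration condenser: 85 − 20·log₁₀(39.3/3.5) = 85 − 21.01 = 63.99 dB.
cooling tower: 82 − 20·log₁₀(13.9/4.1) = 82 − 10.60 = 71.40 dB.
woodworking router: 96 − 20·log₁₀(7.4/1.1) = 96 − 16.56 = 79.44 dB.
Σ 10^(L/10) = 1.043e+08 → L_total = 10·log₁₀(1.043e+08) = 80.18 dB.

80 dB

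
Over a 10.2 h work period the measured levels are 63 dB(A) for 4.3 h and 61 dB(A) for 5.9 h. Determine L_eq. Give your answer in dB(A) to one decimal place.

Weight each interval's intensity by its duration and average over T = 10.2 h:
Σ tᵢ·10^(Lᵢ/10) = 4.3·10^(63/10) + 5.9·10^(61/10) = 1.601e+07.
L_eq = 10·log₁₀(1.601e+07/10.2) = 61.96 dB(A).

62.0 dB(A)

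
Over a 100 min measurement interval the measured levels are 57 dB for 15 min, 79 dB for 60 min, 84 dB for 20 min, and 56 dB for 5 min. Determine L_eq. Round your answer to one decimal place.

Weight each interval's intensity by its duration and average over T = 100 min:
Σ tᵢ·10^(Lᵢ/10) = 15·10^(57/10) + 60·10^(79/10) + 20·10^(84/10) + 5·10^(56/10) = 9.799e+09.
L_eq = 10·log₁₀(9.799e+09/100) = 79.91 dB.

79.9 dB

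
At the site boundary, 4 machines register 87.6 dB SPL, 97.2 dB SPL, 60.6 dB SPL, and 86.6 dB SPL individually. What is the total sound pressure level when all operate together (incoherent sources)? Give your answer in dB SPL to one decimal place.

Incoherent sources combine by intensity addition: L_total = 10·log₁₀(Σ 10^(L_i/10)).
Σ 10^(L/10) = 10^(87.6/10) + 10^(97.2/10) + 10^(60.6/10) + 10^(86.6/10) = 6.282e+09.
L_total = 10·log₁₀(6.282e+09) = 97.98 dB SPL.

98.0 dB SPL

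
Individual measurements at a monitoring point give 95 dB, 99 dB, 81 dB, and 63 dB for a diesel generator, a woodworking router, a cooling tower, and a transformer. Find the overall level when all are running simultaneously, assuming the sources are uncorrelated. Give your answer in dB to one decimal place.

For uncorrelated sources the intensities add, so convert each level to linear form, sum, and take 10·log₁₀ of the total.
Σ 10^(L/10) = 10^(95/10) + 10^(99/10) + 10^(81/10) + 10^(63/10) = 1.123e+10.
L_total = 10·log₁₀(1.123e+10) = 100.51 dB.

100.5 dB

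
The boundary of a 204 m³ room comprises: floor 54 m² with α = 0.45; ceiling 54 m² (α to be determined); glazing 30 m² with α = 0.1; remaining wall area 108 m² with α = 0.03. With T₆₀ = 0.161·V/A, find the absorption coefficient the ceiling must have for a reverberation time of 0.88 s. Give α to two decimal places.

0.13

A = 0.161·V/T₆₀ = 0.161·204/0.88 = 37.32 m² sabins.
Absorption from the other surfaces = 54·0.45 + 30·0.1 + 108·0.03 = 30.54 m², so the ceiling must supply 6.78 m² over 54 m².
α = 6.78/54 = 0.126.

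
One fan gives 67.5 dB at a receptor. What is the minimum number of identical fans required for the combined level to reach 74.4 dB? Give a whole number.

5

Need L₁ + 10·log₁₀ N ≥ 74.4, i.e. log₁₀ N ≥ 0.69.
N ≥ 10^(6.9/10) = 4.898, so N = 5.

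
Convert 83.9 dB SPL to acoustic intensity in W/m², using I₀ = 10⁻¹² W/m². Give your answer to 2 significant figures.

0.00025 W/m²

I/I₀ = 10^(83.9/10) = 2.455e+08, so I = 2.455e+08 × 10⁻¹² W/m².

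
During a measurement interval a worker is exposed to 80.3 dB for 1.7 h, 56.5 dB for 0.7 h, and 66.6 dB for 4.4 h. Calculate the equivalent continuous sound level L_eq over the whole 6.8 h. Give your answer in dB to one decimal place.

L_eq = 10·log₁₀[(1/T)·Σ tᵢ·10^(Lᵢ/10)] with T = 6.8 h.
Σ tᵢ·10^(Lᵢ/10) = 1.7·10^(80.3/10) + 0.7·10^(56.5/10) + 4.4·10^(66.6/10) = 2.026e+08.
L_eq = 10·log₁₀(2.026e+08/6.8) = 74.74 dB.

74.7 dB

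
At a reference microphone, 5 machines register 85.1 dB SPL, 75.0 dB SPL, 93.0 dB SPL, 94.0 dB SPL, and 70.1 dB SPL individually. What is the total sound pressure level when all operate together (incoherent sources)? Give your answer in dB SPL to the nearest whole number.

For uncorrelated sources the intensities add, so convert each level to linear form, sum, and take 10·log₁₀ of the total.
Σ 10^(L/10) = 10^(85.1/10) + 10^(75.0/10) + 10^(93.0/10) + 10^(94.0/10) + 10^(70.1/10) = 4.873e+09.
L_total = 10·log₁₀(4.873e+09) = 96.88 dB SPL.

97 dB SPL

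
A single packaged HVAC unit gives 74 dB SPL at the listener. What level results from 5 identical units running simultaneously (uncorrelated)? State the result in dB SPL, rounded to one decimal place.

81.0 dB SPL

L_total = L₁ + 10·log₁₀ N for N identical incoherent sources.
L_total = 74 + 10·log₁₀(5) = 74 + 6.990 = 80.99 dB SPL.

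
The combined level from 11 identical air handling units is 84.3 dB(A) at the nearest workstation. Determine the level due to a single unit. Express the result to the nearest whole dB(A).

74 dB(A)

11 equal contributions raise the level by 10·log₁₀ 11 = 10.414 dB, so each unit alone gives 84.3 − 10.414.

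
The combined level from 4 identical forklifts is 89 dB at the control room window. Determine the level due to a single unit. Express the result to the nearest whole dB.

For N identical incoherent sources L_total = L₁ + 10·log₁₀ N, so L₁ = 89 − 10·log₁₀(4) = 89 − 6.021.

83 dB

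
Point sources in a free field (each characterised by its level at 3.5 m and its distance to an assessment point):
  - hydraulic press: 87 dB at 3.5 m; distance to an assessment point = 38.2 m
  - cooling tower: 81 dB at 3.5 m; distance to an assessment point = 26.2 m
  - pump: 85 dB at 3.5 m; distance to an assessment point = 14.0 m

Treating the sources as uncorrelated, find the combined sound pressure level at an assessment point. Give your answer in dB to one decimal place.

74.2 dB

Propagate each source to the receiver with L = L_ref − 20·log₁₀(r/r_ref), then add intensities.
hydraulic press: 87 − 20·log₁₀(38.2/3.5) = 87 − 20.76 = 66.24 dB.
cooling tower: 81 − 20·log₁₀(26.2/3.5) = 81 − 17.48 = 63.52 dB.
pump: 85 − 20·log₁₀(14.0/3.5) = 85 − 12.04 = 72.96 dB.
Σ 10^(L/10) = 2.622e+07 → L_total = 10·log₁₀(2.622e+07) = 74.19 dB.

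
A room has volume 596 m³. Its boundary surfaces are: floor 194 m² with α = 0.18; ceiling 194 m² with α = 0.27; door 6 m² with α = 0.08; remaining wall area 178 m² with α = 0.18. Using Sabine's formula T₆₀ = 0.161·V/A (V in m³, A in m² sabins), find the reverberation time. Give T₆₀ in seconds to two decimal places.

Total absorption A = 194·0.18 + 194·0.27 + 6·0.08 + 178·0.18 = 119.82 m² sabins.
T₆₀ = 0.161 × 596 / 119.82 = 0.801 s.

0.80 s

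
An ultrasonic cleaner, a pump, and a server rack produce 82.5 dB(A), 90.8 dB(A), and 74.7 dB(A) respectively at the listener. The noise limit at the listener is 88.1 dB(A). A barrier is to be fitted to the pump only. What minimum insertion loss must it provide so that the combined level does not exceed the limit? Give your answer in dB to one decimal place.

Everything except the pump sums to 10^(82.5/10) + 10^(74.7/10) = 2.073e+08 in linear terms, 83.17 dB(A).
To meet 88.1 dB(A) overall, the treated pump may contribute at most 10^(88.1/10) − 2.073e+08 = 4.383e+08, i.e. 86.42 dB(A).
Required insertion loss = 90.8 − 86.42 = 4.38 dB.

4.4 dB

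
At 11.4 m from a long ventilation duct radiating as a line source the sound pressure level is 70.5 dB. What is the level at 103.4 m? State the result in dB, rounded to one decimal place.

Line-source attenuation: ΔL = 10·log₁₀(r₂/r₁) = 10·log₁₀(103.4/11.4) = 9.576 dB.
L₂ = 70.5 − 10·log₁₀(103.4/11.4) = 70.5 − 9.576 = 60.92 dB.

60.9 dB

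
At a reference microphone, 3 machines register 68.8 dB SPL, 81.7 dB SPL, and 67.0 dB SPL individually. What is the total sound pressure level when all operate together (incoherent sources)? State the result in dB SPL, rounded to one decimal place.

For uncorrelated sources the intensities add, so convert each level to linear form, sum, and take 10·log₁₀ of the total.
Σ 10^(L/10) = 10^(68.8/10) + 10^(81.7/10) + 10^(67.0/10) = 1.605e+08.
L_total = 10·log₁₀(1.605e+08) = 82.05 dB SPL.

82.1 dB SPL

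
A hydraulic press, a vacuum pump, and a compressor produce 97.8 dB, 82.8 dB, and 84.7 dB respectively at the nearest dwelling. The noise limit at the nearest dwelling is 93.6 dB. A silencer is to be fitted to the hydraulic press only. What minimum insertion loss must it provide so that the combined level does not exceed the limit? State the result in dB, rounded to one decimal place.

Everything except the hydraulic press sums to 10^(82.8/10) + 10^(84.7/10) = 4.857e+08 in linear terms, 86.86 dB.
To meet 93.6 dB overall, the treated hydraulic press may contribute at most 10^(93.6/10) − 4.857e+08 = 1.805e+09, i.e. 92.57 dB.
Required insertion loss = 97.8 − 92.57 = 5.23 dB.

5.2 dB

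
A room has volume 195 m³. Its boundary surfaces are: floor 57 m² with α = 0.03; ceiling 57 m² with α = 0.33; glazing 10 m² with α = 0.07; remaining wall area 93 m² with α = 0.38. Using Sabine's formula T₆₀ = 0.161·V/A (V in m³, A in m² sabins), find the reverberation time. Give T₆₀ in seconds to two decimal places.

Summing Sᵢαᵢ: 57·0.03 + 57·0.33 + 10·0.07 + 93·0.38 = 56.56 m².
T₆₀ = 0.161 × 195 / 56.56 = 0.555 s.

0.56 s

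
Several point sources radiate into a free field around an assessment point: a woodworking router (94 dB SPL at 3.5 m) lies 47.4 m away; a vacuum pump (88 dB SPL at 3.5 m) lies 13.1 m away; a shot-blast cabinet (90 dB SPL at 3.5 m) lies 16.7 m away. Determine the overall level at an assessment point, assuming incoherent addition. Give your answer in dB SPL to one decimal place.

First find each source's level at the receiver (point-source: −20·log₁₀(r/r_ref)), then combine on an intensity basis.
woodworking router: 94 − 20·log₁₀(47.4/3.5) = 94 − 22.63 = 71.37 dB SPL.
vacuum pump: 88 − 20·log₁₀(13.1/3.5) = 88 − 11.46 = 76.54 dB SPL.
shot-blast cabinet: 90 − 20·log₁₀(16.7/3.5) = 90 − 13.57 = 76.43 dB SPL.
Σ 10^(L/10) = 1.027e+08 → L_total = 10·log₁₀(1.027e+08) = 80.11 dB SPL.

80.1 dB SPL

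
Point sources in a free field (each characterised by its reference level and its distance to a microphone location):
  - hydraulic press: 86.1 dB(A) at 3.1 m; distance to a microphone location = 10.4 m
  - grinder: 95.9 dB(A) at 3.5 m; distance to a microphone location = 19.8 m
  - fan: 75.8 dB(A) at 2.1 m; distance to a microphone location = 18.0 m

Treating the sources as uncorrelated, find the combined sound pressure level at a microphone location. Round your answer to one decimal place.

82.0 dB(A)

First find each source's level at the receiver (point-source: −20·log₁₀(r/r_ref)), then combine on an intensity basis.
hydraulic press: 86.1 − 20·log₁₀(10.4/3.1) = 86.1 − 10.51 = 75.59 dB(A).
grinder: 95.9 − 20·log₁₀(19.8/3.5) = 95.9 − 15.05 = 80.85 dB(A).
fan: 75.8 − 20·log₁₀(18.0/2.1) = 75.8 − 18.66 = 57.14 dB(A).
Σ 10^(L/10) = 1.583e+08 → L_total = 10·log₁₀(1.583e+08) = 81.99 dB(A).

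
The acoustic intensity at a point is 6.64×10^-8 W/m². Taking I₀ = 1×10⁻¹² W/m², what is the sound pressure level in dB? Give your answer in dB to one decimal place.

Dividing by I₀ shifts the exponent by 12: I/I₀ = 6.64×10^4.
L = 10·(0.8222 + 4) = 48.22 dB.

48.2 dB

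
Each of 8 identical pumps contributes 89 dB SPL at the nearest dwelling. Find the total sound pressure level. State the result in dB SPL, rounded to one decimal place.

With 8 equal, uncorrelated contributions the intensity is 8× that of one unit, giving a rise of 10·log₁₀ 8.
L_total = 89 + 10·log₁₀(8) = 89 + 9.031 = 98.03 dB SPL.

98.0 dB SPL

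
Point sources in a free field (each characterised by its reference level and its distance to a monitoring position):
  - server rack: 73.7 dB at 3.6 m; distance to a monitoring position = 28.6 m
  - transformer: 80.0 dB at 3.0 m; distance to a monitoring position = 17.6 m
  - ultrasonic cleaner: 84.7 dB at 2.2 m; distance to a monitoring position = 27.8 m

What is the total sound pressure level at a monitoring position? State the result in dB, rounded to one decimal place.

67.1 dB

Propagate each source to the receiver with L = L_ref − 20·log₁₀(r/r_ref), then add intensities.
server rack: 73.7 − 20·log₁₀(28.6/3.6) = 73.7 − 18.00 = 55.70 dB.
transformer: 80.0 − 20·log₁₀(17.6/3.0) = 80.0 − 15.37 = 64.63 dB.
ultrasonic cleaner: 84.7 − 20·log₁₀(27.8/2.2) = 84.7 − 22.03 = 62.67 dB.
Σ 10^(L/10) = 5.125e+06 → L_total = 10·log₁₀(5.125e+06) = 67.10 dB.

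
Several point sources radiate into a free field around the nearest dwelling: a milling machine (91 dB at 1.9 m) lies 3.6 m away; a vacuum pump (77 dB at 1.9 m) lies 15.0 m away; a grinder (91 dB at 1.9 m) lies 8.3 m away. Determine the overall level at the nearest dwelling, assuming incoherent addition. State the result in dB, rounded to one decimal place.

86.2 dB

First find each source's level at the receiver (point-source: −20·log₁₀(r/r_ref)), then combine on an intensity basis.
milling machine: 91 − 20·log₁₀(3.6/1.9) = 91 − 5.55 = 85.45 dB.
vacuum pump: 77 − 20·log₁₀(15.0/1.9) = 77 − 17.95 = 59.05 dB.
grinder: 91 − 20·log₁₀(8.3/1.9) = 91 − 12.81 = 78.19 dB.
Σ 10^(L/10) = 4.174e+08 → L_total = 10·log₁₀(4.174e+08) = 86.21 dB.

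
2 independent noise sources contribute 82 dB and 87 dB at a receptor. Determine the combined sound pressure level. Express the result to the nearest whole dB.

88 dB

Incoherent sources combine by intensity addition: L_total = 10·log₁₀(Σ 10^(L_i/10)).
Σ 10^(L/10) = 10^(82/10) + 10^(87/10) = 6.597e+08.
L_total = 10·log₁₀(6.597e+08) = 88.19 dB.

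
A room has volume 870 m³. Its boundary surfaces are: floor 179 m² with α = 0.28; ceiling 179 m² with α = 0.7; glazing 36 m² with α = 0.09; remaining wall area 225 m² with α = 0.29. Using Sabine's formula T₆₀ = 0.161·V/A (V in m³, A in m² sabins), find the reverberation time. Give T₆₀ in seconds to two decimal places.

Total absorption A = 179·0.28 + 179·0.7 + 36·0.09 + 225·0.29 = 243.91 m² sabins.
T₆₀ = 0.161·V/A = 0.161·870/243.91 = 0.574 s.

0.57 s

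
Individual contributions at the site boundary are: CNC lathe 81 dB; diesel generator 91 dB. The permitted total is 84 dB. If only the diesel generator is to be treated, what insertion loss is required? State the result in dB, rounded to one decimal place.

10.0 dB

The untreated sources together contribute 10^(81/10) = 1.259e+08, i.e. 81.00 dB.
The limit corresponds to 10^(84/10) = 2.512e+08; subtracting the fixed part leaves 1.253e+08 for the diesel generator, i.e. 80.98 dB.
Required insertion loss = 91 − 80.98 = 10.02 dB.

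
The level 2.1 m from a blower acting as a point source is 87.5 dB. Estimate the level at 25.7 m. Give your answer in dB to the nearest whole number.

66 dB

Point-source attenuation: ΔL = 20·log₁₀(r₂/r₁) = 20·log₁₀(25.7/2.1) = 21.754 dB.
L₂ = 87.5 − 20·log₁₀(25.7/2.1) = 87.5 − 21.754 = 65.75 dB.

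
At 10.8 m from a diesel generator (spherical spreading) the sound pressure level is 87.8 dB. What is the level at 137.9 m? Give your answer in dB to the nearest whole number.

66 dB

For a point source, L₂ = L₁ − 20·log₁₀(r₂/r₁).
L₂ = 87.8 − 20·log₁₀(137.9/10.8) = 87.8 − 22.123 = 65.68 dB.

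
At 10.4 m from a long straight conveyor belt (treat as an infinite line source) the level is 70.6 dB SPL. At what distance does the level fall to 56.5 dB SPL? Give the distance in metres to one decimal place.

For a line source L₁ − L₂ = 10·log₁₀(r₂/r₁), so r₂ = r₁·10^((L₁−L₂)/10).
r₂ = 10.4·10^((70.6−56.5)/10) = 10.4·10^(14.1/10) = 267.32 m.

267.3 m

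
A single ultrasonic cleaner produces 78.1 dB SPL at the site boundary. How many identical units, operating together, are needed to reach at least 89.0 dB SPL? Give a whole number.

The shortfall is 89.0 − 78.1 = 10.9 dB, and N units add 10·log₁₀ N, so need 10·log₁₀ N ≥ 10.9.
N ≥ 10^(10.9/10) = 12.303, so N = 13.

13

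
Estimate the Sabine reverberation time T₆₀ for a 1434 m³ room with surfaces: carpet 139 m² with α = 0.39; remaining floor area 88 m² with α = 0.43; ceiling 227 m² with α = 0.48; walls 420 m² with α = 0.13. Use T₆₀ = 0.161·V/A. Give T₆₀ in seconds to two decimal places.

0.90 s

Summing Sᵢαᵢ: 139·0.39 + 88·0.43 + 227·0.48 + 420·0.13 = 255.61 m².
T₆₀ = 0.161·V/A = 0.161·1434/255.61 = 0.903 s.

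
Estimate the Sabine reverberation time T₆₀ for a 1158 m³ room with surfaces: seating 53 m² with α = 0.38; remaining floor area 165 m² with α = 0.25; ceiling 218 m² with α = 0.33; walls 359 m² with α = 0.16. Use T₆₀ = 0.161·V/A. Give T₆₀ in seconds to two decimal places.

0.98 s

A = Σ Sᵢαᵢ = 53·0.38 + 165·0.25 + 218·0.33 + 359·0.16 = 190.77 m².
T₆₀ = 0.161·V/A = 0.161·1158/190.77 = 0.977 s.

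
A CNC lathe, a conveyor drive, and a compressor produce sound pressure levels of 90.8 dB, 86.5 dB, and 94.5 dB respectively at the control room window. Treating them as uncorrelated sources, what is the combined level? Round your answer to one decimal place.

96.5 dB

Incoherent sources combine by intensity addition: L_total = 10·log₁₀(Σ 10^(L_i/10)).
Σ 10^(L/10) = 10^(90.8/10) + 10^(86.5/10) + 10^(94.5/10) = 4.467e+09.
L_total = 10·log₁₀(4.467e+09) = 96.50 dB.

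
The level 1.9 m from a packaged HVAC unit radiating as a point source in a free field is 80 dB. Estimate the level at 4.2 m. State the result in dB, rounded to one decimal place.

73.1 dB

For a point source, L₂ = L₁ − 20·log₁₀(r₂/r₁).
L₂ = 80 − 20·log₁₀(4.2/1.9) = 80 − 6.890 = 73.11 dB.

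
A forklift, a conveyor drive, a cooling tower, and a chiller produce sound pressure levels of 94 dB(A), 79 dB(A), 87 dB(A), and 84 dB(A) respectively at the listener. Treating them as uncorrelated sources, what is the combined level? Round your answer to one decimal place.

For uncorrelated sources the intensities add, so convert each level to linear form, sum, and take 10·log₁₀ of the total.
Σ 10^(L/10) = 10^(94/10) + 10^(79/10) + 10^(87/10) + 10^(84/10) = 3.344e+09.
L_total = 10·log₁₀(3.344e+09) = 95.24 dB(A).

95.2 dB(A)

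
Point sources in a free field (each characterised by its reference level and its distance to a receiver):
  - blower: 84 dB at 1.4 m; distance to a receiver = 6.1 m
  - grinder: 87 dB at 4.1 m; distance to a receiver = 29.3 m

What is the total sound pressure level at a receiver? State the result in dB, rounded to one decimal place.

Propagate each source to the receiver with L = L_ref − 20·log₁₀(r/r_ref), then add intensities.
blower: 84 − 20·log₁₀(6.1/1.4) = 84 − 12.78 = 71.22 dB.
grinder: 87 − 20·log₁₀(29.3/4.1) = 87 − 17.08 = 69.92 dB.
Σ 10^(L/10) = 2.304e+07 → L_total = 10·log₁₀(2.304e+07) = 73.63 dB.

73.6 dB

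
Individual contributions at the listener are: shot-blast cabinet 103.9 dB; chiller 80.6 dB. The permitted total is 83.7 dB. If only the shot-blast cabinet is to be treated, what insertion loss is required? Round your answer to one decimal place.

Fixed contribution from the other source: Σ 10^(L/10) = 10^(80.6/10) = 1.148e+08 (80.60 dB).
The limit corresponds to 10^(83.7/10) = 2.344e+08; subtracting the fixed part leaves 1.196e+08 for the shot-blast cabinet, i.e. 80.78 dB.
Required insertion loss = 103.9 − 80.78 = 23.12 dB.

23.1 dB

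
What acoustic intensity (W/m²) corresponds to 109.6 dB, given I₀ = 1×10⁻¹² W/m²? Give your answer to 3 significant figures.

L = 10·log₁₀(I/I₀) ⇒ I = I₀·10^(L/10) = 10⁻¹² × 10^10.96.

0.0912 W/m²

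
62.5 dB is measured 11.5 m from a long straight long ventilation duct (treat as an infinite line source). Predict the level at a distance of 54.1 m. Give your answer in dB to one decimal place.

55.8 dB

Line-source attenuation: ΔL = 10·log₁₀(r₂/r₁) = 10·log₁₀(54.1/11.5) = 6.725 dB.
L₂ = 62.5 − 10·log₁₀(54.1/11.5) = 62.5 − 6.725 = 55.78 dB.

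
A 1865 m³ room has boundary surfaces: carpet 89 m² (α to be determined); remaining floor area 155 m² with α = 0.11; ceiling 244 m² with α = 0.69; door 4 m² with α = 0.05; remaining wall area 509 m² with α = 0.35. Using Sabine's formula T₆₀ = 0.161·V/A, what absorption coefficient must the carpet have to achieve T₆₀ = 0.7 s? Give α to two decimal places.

A = 0.161·V/T₆₀ = 0.161·1865/0.7 = 428.95 m² sabins.
Absorption from the other surfaces = 155·0.11 + 244·0.69 + 4·0.05 + 509·0.35 = 363.76 m², so the carpet must supply 65.19 m² over 89 m².
α = 65.19/89 = 0.732.

0.73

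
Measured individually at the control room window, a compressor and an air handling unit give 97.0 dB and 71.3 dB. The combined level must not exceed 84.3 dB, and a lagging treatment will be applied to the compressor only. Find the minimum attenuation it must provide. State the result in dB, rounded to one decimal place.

12.9 dB

Everything except the compressor sums to 10^(71.3/10) = 1.349e+07 in linear terms, 71.30 dB.
The limit corresponds to 10^(84.3/10) = 2.692e+08; subtracting the fixed part leaves 2.557e+08 for the compressor, i.e. 84.08 dB.
Required insertion loss = 97.0 − 84.08 = 12.92 dB.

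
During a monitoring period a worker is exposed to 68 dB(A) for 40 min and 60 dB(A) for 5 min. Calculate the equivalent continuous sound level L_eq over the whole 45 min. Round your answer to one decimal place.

Weight each interval's intensity by its duration and average over T = 45 min:
Σ tᵢ·10^(Lᵢ/10) = 40·10^(68/10) + 5·10^(60/10) = 2.574e+08.
L_eq = 10·log₁₀(2.574e+08/45) = 67.57 dB(A).

67.6 dB(A)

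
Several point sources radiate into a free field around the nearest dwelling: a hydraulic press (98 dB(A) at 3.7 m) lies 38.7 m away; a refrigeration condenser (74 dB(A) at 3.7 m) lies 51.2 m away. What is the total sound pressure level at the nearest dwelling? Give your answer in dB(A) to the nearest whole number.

Apply inverse-square spreading to bring every level to the receiver, then sum 10^(L/10).
hydraulic press: 98 − 20·log₁₀(38.7/3.7) = 98 − 20.39 = 77.61 dB(A).
refrigeration condenser: 74 − 20·log₁₀(51.2/3.7) = 74 − 22.82 = 51.18 dB(A).
Σ 10^(L/10) = 5.781e+07 → L_total = 10·log₁₀(5.781e+07) = 77.62 dB(A).

78 dB(A)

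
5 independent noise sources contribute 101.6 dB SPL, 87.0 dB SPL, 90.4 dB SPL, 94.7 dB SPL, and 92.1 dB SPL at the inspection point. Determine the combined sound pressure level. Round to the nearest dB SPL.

For uncorrelated sources the intensities add, so convert each level to linear form, sum, and take 10·log₁₀ of the total.
Σ 10^(L/10) = 10^(101.6/10) + 10^(87.0/10) + 10^(90.4/10) + 10^(94.7/10) + 10^(92.1/10) = 2.063e+10.
L_total = 10·log₁₀(2.063e+10) = 103.14 dB SPL.

103 dB SPL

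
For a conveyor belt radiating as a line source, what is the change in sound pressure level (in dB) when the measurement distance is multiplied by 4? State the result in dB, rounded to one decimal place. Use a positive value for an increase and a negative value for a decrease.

A line source loses 3 dB per doubling of distance; generally ΔL = −10·log₁₀(r₂/r₁).
ΔL = −10·log₁₀(4) = -6.02 dB.

-6.0 dB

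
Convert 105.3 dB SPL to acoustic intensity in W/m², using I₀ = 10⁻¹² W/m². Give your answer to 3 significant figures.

L = 10·log₁₀(I/I₀) ⇒ I = I₀·10^(L/10) = 10⁻¹² × 10^10.53.

0.0339 W/m²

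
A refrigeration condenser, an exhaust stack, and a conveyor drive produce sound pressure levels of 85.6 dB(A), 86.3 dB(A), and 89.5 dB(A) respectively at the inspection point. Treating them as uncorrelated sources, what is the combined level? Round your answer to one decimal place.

92.3 dB(A)

Incoherent sources combine by intensity addition: L_total = 10·log₁₀(Σ 10^(L_i/10)).
Σ 10^(L/10) = 10^(85.6/10) + 10^(86.3/10) + 10^(89.5/10) = 1.681e+09.
L_total = 10·log₁₀(1.681e+09) = 92.26 dB(A).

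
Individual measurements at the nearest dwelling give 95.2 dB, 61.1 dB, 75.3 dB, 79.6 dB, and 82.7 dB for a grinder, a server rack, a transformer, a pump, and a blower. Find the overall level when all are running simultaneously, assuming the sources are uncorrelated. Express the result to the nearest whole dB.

For uncorrelated sources the intensities add, so convert each level to linear form, sum, and take 10·log₁₀ of the total.
Σ 10^(L/10) = 10^(95.2/10) + 10^(61.1/10) + 10^(75.3/10) + 10^(79.6/10) + 10^(82.7/10) = 3.624e+09.
L_total = 10·log₁₀(3.624e+09) = 95.59 dB.

96 dB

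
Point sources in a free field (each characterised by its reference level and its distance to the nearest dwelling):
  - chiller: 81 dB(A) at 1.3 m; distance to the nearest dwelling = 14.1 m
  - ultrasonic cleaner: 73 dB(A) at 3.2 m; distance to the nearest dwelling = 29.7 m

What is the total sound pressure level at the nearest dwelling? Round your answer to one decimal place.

Propagate each source to the receiver with L = L_ref − 20·log₁₀(r/r_ref), then add intensities.
chiller: 81 − 20·log₁₀(14.1/1.3) = 81 − 20.71 = 60.29 dB(A).
ultrasonic cleaner: 73 − 20·log₁₀(29.7/3.2) = 73 − 19.35 = 53.65 dB(A).
Σ 10^(L/10) = 1.302e+06 → L_total = 10·log₁₀(1.302e+06) = 61.15 dB(A).

61.1 dB(A)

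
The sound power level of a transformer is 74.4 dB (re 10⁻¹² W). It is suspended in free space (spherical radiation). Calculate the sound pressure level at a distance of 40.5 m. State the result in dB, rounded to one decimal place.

The power spreads over a sphere of area 4π·r², so L_p = L_w − 10·log₁₀(4π·r²).
4π·r² = 2.061e+04 m², 10·log₁₀ of that is 43.141 dB.
L_p = 74.4 − 43.141 = 31.26 dB.

31.3 dB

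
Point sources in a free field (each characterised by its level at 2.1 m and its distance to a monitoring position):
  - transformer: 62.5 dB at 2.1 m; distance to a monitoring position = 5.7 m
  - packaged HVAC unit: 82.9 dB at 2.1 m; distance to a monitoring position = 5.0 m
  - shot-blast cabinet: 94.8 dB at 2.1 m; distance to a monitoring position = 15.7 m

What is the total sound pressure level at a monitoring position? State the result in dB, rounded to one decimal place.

First find each source's level at the receiver (point-source: −20·log₁₀(r/r_ref)), then combine on an intensity basis.
transformer: 62.5 − 20·log₁₀(5.7/2.1) = 62.5 − 8.67 = 53.83 dB.
packaged HVAC unit: 82.9 − 20·log₁₀(5.0/2.1) = 82.9 − 7.54 = 75.36 dB.
shot-blast cabinet: 94.8 − 20·log₁₀(15.7/2.1) = 94.8 − 17.47 = 77.33 dB.
Σ 10^(L/10) = 8.867e+07 → L_total = 10·log₁₀(8.867e+07) = 79.48 dB.

79.5 dB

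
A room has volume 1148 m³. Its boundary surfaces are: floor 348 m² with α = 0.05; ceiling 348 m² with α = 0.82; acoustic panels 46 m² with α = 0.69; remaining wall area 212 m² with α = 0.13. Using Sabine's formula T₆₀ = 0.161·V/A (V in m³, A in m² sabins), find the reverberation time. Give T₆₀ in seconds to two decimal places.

0.51 s

Summing Sᵢαᵢ: 348·0.05 + 348·0.82 + 46·0.69 + 212·0.13 = 362.06 m².
T₆₀ = 0.161·V/A = 0.161·1148/362.06 = 0.510 s.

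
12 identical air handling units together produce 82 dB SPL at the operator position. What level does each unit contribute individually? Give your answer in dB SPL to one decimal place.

12 equal contributions raise the level by 10·log₁₀ 12 = 10.792 dB, so each unit alone gives 82 − 10.792.

71.2 dB SPL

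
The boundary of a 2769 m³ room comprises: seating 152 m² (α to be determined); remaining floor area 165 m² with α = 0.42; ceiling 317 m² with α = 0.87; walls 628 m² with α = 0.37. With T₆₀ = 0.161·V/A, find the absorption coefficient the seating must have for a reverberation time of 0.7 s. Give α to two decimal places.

From T₆₀ = 0.161·V/A, the target T₆₀ = 0.7 s needs A = 0.161·2769/0.7 = 636.87 m².
Absorption from the other surfaces = 165·0.42 + 317·0.87 + 628·0.37 = 577.45 m², so the seating must supply 59.42 m² over 152 m².
α = 59.42/152 = 0.391.

0.39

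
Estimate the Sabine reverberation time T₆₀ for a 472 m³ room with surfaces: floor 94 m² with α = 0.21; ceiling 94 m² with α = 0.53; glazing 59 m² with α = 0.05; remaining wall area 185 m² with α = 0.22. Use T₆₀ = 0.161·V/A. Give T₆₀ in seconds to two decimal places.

0.67 s

Total absorption A = 94·0.21 + 94·0.53 + 59·0.05 + 185·0.22 = 113.21 m² sabins.
T₆₀ = 0.161 × 472 / 113.21 = 0.671 s.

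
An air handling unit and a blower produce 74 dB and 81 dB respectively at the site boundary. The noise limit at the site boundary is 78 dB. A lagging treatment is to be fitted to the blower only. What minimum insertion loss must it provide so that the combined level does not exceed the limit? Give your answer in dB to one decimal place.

Fixed contribution from the other source: Σ 10^(L/10) = 10^(74/10) = 2.512e+07 (74.00 dB).
To meet 78 dB overall, the treated blower may contribute at most 10^(78/10) − 2.512e+07 = 3.798e+07, i.e. 75.80 dB.
So the blower must be reduced from 81 to 75.80 dB: IL = 5.20 dB.

5.2 dB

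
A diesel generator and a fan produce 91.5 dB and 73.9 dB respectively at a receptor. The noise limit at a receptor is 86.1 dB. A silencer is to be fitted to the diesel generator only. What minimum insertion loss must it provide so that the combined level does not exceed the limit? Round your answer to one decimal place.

5.7 dB

Everything except the diesel generator sums to 10^(73.9/10) = 2.455e+07 in linear terms, 73.90 dB.
To meet 86.1 dB overall, the treated diesel generator may contribute at most 10^(86.1/10) − 2.455e+07 = 3.828e+08, i.e. 85.83 dB.
So the diesel generator must be reduced from 91.5 to 85.83 dB: IL = 5.67 dB.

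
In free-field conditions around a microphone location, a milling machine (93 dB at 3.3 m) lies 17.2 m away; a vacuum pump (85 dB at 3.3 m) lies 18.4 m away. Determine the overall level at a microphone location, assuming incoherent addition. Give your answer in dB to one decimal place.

79.2 dB

First find each source's level at the receiver (point-source: −20·log₁₀(r/r_ref)), then combine on an intensity basis.
milling machine: 93 − 20·log₁₀(17.2/3.3) = 93 − 14.34 = 78.66 dB.
vacuum pump: 85 − 20·log₁₀(18.4/3.3) = 85 − 14.93 = 70.07 dB.
Σ 10^(L/10) = 8.362e+07 → L_total = 10·log₁₀(8.362e+07) = 79.22 dB.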